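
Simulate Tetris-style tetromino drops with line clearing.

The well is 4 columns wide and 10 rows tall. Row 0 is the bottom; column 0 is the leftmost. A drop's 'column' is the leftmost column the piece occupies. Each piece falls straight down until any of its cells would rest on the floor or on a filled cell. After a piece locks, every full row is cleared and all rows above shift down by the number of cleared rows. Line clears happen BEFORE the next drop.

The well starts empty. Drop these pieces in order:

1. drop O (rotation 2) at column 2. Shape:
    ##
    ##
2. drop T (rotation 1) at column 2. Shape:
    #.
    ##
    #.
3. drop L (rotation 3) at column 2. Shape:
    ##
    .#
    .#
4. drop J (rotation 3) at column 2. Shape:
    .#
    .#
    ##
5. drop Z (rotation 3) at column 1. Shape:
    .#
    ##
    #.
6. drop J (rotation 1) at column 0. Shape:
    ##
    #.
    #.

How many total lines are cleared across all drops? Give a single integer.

Drop 1: O rot2 at col 2 lands with bottom-row=0; cleared 0 line(s) (total 0); column heights now [0 0 2 2], max=2
Drop 2: T rot1 at col 2 lands with bottom-row=2; cleared 0 line(s) (total 0); column heights now [0 0 5 4], max=5
Drop 3: L rot3 at col 2 lands with bottom-row=4; cleared 0 line(s) (total 0); column heights now [0 0 7 7], max=7
Drop 4: J rot3 at col 2 lands with bottom-row=7; cleared 0 line(s) (total 0); column heights now [0 0 8 10], max=10
Drop 5: Z rot3 at col 1 lands with bottom-row=7; cleared 0 line(s) (total 0); column heights now [0 9 10 10], max=10
Drop 6: J rot1 at col 0 lands with bottom-row=7; cleared 3 line(s) (total 3); column heights now [0 0 7 7], max=7

Answer: 3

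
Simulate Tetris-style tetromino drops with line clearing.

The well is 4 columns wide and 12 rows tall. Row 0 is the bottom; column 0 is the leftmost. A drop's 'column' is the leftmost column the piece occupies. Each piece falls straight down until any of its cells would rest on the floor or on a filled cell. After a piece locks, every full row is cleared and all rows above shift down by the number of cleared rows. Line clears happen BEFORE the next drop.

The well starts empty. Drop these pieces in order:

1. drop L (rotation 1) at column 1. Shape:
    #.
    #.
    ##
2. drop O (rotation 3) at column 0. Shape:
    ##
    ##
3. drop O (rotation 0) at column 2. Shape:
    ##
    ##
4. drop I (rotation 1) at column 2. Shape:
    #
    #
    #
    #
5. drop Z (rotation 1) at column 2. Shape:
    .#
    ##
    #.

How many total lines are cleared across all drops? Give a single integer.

Drop 1: L rot1 at col 1 lands with bottom-row=0; cleared 0 line(s) (total 0); column heights now [0 3 1 0], max=3
Drop 2: O rot3 at col 0 lands with bottom-row=3; cleared 0 line(s) (total 0); column heights now [5 5 1 0], max=5
Drop 3: O rot0 at col 2 lands with bottom-row=1; cleared 0 line(s) (total 0); column heights now [5 5 3 3], max=5
Drop 4: I rot1 at col 2 lands with bottom-row=3; cleared 0 line(s) (total 0); column heights now [5 5 7 3], max=7
Drop 5: Z rot1 at col 2 lands with bottom-row=7; cleared 0 line(s) (total 0); column heights now [5 5 9 10], max=10

Answer: 0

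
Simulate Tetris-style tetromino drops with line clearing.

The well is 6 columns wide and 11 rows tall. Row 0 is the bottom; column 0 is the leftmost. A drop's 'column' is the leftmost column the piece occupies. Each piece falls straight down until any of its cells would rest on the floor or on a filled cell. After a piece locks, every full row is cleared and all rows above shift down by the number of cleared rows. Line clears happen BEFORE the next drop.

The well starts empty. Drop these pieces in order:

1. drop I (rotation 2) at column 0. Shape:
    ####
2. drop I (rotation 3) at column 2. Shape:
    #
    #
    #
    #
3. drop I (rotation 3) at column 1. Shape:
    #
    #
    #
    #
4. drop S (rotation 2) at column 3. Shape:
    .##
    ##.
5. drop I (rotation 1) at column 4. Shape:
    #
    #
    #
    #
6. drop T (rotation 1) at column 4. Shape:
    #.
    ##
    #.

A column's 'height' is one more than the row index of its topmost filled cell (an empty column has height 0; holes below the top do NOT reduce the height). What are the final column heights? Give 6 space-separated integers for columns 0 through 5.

Answer: 1 5 5 2 10 9

Derivation:
Drop 1: I rot2 at col 0 lands with bottom-row=0; cleared 0 line(s) (total 0); column heights now [1 1 1 1 0 0], max=1
Drop 2: I rot3 at col 2 lands with bottom-row=1; cleared 0 line(s) (total 0); column heights now [1 1 5 1 0 0], max=5
Drop 3: I rot3 at col 1 lands with bottom-row=1; cleared 0 line(s) (total 0); column heights now [1 5 5 1 0 0], max=5
Drop 4: S rot2 at col 3 lands with bottom-row=1; cleared 0 line(s) (total 0); column heights now [1 5 5 2 3 3], max=5
Drop 5: I rot1 at col 4 lands with bottom-row=3; cleared 0 line(s) (total 0); column heights now [1 5 5 2 7 3], max=7
Drop 6: T rot1 at col 4 lands with bottom-row=7; cleared 0 line(s) (total 0); column heights now [1 5 5 2 10 9], max=10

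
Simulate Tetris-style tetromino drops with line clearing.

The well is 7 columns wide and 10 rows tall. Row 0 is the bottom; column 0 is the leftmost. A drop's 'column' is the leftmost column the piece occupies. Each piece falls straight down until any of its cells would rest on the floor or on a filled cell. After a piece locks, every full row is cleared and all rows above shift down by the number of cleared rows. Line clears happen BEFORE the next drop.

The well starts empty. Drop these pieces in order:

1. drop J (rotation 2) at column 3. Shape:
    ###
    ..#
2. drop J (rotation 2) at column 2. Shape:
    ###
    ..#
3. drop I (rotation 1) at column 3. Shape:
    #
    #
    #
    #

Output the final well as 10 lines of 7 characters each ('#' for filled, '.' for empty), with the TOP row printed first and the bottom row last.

Answer: .......
.......
...#...
...#...
...#...
...#...
..###..
....#..
...###.
.....#.

Derivation:
Drop 1: J rot2 at col 3 lands with bottom-row=0; cleared 0 line(s) (total 0); column heights now [0 0 0 2 2 2 0], max=2
Drop 2: J rot2 at col 2 lands with bottom-row=2; cleared 0 line(s) (total 0); column heights now [0 0 4 4 4 2 0], max=4
Drop 3: I rot1 at col 3 lands with bottom-row=4; cleared 0 line(s) (total 0); column heights now [0 0 4 8 4 2 0], max=8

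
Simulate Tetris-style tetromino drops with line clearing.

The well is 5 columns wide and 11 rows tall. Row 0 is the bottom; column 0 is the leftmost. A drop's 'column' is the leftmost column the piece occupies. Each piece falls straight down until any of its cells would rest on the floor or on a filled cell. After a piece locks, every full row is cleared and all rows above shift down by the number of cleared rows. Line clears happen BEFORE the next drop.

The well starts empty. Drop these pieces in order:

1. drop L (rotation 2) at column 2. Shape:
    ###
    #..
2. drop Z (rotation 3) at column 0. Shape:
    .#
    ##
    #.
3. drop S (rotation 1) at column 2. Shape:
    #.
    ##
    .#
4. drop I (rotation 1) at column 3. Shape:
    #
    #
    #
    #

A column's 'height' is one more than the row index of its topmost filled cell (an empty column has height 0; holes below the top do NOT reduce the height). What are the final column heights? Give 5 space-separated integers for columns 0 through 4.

Drop 1: L rot2 at col 2 lands with bottom-row=0; cleared 0 line(s) (total 0); column heights now [0 0 2 2 2], max=2
Drop 2: Z rot3 at col 0 lands with bottom-row=0; cleared 1 line(s) (total 1); column heights now [1 2 1 0 0], max=2
Drop 3: S rot1 at col 2 lands with bottom-row=0; cleared 0 line(s) (total 1); column heights now [1 2 3 2 0], max=3
Drop 4: I rot1 at col 3 lands with bottom-row=2; cleared 0 line(s) (total 1); column heights now [1 2 3 6 0], max=6

Answer: 1 2 3 6 0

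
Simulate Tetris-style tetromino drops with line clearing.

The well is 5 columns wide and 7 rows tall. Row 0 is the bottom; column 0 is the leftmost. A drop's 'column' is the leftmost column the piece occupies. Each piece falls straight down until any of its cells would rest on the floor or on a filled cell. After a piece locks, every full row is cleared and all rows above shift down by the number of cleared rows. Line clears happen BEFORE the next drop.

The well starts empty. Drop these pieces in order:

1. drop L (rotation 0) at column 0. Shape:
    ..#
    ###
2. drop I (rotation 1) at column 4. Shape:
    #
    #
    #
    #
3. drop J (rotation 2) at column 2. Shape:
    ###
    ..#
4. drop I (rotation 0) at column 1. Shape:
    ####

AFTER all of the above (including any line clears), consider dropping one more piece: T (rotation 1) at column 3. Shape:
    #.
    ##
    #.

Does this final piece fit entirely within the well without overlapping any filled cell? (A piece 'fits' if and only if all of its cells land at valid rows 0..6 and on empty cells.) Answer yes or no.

Answer: no

Derivation:
Drop 1: L rot0 at col 0 lands with bottom-row=0; cleared 0 line(s) (total 0); column heights now [1 1 2 0 0], max=2
Drop 2: I rot1 at col 4 lands with bottom-row=0; cleared 0 line(s) (total 0); column heights now [1 1 2 0 4], max=4
Drop 3: J rot2 at col 2 lands with bottom-row=4; cleared 0 line(s) (total 0); column heights now [1 1 6 6 6], max=6
Drop 4: I rot0 at col 1 lands with bottom-row=6; cleared 0 line(s) (total 0); column heights now [1 7 7 7 7], max=7
Test piece T rot1 at col 3 (width 2): heights before test = [1 7 7 7 7]; fits = False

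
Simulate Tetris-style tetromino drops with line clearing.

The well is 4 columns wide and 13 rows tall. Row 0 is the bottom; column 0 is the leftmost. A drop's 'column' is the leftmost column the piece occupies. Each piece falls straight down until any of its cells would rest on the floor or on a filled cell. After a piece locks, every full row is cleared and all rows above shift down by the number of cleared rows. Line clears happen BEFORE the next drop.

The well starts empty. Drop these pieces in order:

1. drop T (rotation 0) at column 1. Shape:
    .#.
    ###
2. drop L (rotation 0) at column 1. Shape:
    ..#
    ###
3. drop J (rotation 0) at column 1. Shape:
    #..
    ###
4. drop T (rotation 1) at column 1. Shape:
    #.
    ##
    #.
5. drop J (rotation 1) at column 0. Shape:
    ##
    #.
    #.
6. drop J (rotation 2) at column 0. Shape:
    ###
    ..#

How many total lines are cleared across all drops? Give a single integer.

Drop 1: T rot0 at col 1 lands with bottom-row=0; cleared 0 line(s) (total 0); column heights now [0 1 2 1], max=2
Drop 2: L rot0 at col 1 lands with bottom-row=2; cleared 0 line(s) (total 0); column heights now [0 3 3 4], max=4
Drop 3: J rot0 at col 1 lands with bottom-row=4; cleared 0 line(s) (total 0); column heights now [0 6 5 5], max=6
Drop 4: T rot1 at col 1 lands with bottom-row=6; cleared 0 line(s) (total 0); column heights now [0 9 8 5], max=9
Drop 5: J rot1 at col 0 lands with bottom-row=7; cleared 0 line(s) (total 0); column heights now [10 10 8 5], max=10
Drop 6: J rot2 at col 0 lands with bottom-row=9; cleared 0 line(s) (total 0); column heights now [11 11 11 5], max=11

Answer: 0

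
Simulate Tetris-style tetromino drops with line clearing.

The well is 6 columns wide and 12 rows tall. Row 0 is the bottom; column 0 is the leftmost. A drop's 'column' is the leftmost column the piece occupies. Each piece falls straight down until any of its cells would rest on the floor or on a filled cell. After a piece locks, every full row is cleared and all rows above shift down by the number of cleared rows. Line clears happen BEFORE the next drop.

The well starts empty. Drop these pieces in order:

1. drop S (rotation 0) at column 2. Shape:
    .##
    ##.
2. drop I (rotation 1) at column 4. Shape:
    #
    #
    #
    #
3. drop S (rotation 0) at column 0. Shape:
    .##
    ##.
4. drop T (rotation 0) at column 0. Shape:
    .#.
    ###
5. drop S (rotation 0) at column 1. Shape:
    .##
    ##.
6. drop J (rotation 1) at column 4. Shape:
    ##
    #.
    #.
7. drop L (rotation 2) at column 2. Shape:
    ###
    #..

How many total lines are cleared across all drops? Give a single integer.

Drop 1: S rot0 at col 2 lands with bottom-row=0; cleared 0 line(s) (total 0); column heights now [0 0 1 2 2 0], max=2
Drop 2: I rot1 at col 4 lands with bottom-row=2; cleared 0 line(s) (total 0); column heights now [0 0 1 2 6 0], max=6
Drop 3: S rot0 at col 0 lands with bottom-row=0; cleared 0 line(s) (total 0); column heights now [1 2 2 2 6 0], max=6
Drop 4: T rot0 at col 0 lands with bottom-row=2; cleared 0 line(s) (total 0); column heights now [3 4 3 2 6 0], max=6
Drop 5: S rot0 at col 1 lands with bottom-row=4; cleared 0 line(s) (total 0); column heights now [3 5 6 6 6 0], max=6
Drop 6: J rot1 at col 4 lands with bottom-row=6; cleared 0 line(s) (total 0); column heights now [3 5 6 6 9 9], max=9
Drop 7: L rot2 at col 2 lands with bottom-row=8; cleared 0 line(s) (total 0); column heights now [3 5 10 10 10 9], max=10

Answer: 0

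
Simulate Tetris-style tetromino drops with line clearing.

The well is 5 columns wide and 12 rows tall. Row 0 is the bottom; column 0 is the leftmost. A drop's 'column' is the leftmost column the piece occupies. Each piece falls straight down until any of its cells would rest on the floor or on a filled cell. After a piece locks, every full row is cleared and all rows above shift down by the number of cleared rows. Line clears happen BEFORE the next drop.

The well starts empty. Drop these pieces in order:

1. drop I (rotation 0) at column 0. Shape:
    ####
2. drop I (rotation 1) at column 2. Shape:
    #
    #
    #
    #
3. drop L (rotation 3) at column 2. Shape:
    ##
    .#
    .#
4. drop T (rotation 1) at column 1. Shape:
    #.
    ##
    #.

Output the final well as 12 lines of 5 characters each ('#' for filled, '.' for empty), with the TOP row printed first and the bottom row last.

Drop 1: I rot0 at col 0 lands with bottom-row=0; cleared 0 line(s) (total 0); column heights now [1 1 1 1 0], max=1
Drop 2: I rot1 at col 2 lands with bottom-row=1; cleared 0 line(s) (total 0); column heights now [1 1 5 1 0], max=5
Drop 3: L rot3 at col 2 lands with bottom-row=3; cleared 0 line(s) (total 0); column heights now [1 1 6 6 0], max=6
Drop 4: T rot1 at col 1 lands with bottom-row=5; cleared 0 line(s) (total 0); column heights now [1 8 7 6 0], max=8

Answer: .....
.....
.....
.....
.#...
.##..
.###.
..##.
..##.
..#..
..#..
####.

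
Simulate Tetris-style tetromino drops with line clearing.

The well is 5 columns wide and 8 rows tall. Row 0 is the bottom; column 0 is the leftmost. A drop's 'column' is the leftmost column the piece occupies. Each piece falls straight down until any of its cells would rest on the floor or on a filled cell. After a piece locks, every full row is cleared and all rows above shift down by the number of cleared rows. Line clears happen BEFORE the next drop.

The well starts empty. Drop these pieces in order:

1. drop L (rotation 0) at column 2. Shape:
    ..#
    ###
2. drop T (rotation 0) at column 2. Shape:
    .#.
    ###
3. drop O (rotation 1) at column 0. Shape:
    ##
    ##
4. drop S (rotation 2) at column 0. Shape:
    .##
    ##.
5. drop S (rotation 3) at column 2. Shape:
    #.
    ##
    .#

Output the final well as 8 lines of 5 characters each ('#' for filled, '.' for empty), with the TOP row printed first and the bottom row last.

Drop 1: L rot0 at col 2 lands with bottom-row=0; cleared 0 line(s) (total 0); column heights now [0 0 1 1 2], max=2
Drop 2: T rot0 at col 2 lands with bottom-row=2; cleared 0 line(s) (total 0); column heights now [0 0 3 4 3], max=4
Drop 3: O rot1 at col 0 lands with bottom-row=0; cleared 1 line(s) (total 1); column heights now [1 1 2 3 2], max=3
Drop 4: S rot2 at col 0 lands with bottom-row=1; cleared 1 line(s) (total 2); column heights now [1 2 2 2 1], max=2
Drop 5: S rot3 at col 2 lands with bottom-row=2; cleared 0 line(s) (total 2); column heights now [1 2 5 4 1], max=5

Answer: .....
.....
.....
..#..
..##.
...#.
.###.
##..#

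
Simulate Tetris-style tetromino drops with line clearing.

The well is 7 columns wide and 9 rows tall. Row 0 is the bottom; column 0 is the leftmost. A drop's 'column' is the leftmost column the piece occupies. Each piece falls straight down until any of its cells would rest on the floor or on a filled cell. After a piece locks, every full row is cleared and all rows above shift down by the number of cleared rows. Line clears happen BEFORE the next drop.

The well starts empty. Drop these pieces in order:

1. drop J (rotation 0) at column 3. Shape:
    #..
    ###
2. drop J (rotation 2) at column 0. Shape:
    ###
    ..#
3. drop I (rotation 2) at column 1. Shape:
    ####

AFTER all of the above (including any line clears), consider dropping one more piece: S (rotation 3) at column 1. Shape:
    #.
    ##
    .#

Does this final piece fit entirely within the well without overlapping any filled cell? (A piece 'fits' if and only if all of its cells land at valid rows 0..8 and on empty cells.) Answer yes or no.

Drop 1: J rot0 at col 3 lands with bottom-row=0; cleared 0 line(s) (total 0); column heights now [0 0 0 2 1 1 0], max=2
Drop 2: J rot2 at col 0 lands with bottom-row=0; cleared 0 line(s) (total 0); column heights now [2 2 2 2 1 1 0], max=2
Drop 3: I rot2 at col 1 lands with bottom-row=2; cleared 0 line(s) (total 0); column heights now [2 3 3 3 3 1 0], max=3
Test piece S rot3 at col 1 (width 2): heights before test = [2 3 3 3 3 1 0]; fits = True

Answer: yes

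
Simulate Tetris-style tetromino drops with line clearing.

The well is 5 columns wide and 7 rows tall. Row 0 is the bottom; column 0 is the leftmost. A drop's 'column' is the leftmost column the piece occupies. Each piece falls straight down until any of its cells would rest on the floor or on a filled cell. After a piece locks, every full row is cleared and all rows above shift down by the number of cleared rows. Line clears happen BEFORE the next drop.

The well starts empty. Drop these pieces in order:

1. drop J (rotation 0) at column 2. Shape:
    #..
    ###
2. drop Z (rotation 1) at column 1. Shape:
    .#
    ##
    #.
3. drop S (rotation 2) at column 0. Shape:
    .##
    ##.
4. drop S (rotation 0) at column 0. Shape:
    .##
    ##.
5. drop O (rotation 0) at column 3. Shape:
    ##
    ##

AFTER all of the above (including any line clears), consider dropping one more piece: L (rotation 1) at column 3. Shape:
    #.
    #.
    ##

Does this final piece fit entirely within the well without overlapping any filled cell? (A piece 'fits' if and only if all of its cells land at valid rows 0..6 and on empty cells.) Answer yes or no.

Answer: yes

Derivation:
Drop 1: J rot0 at col 2 lands with bottom-row=0; cleared 0 line(s) (total 0); column heights now [0 0 2 1 1], max=2
Drop 2: Z rot1 at col 1 lands with bottom-row=1; cleared 0 line(s) (total 0); column heights now [0 3 4 1 1], max=4
Drop 3: S rot2 at col 0 lands with bottom-row=3; cleared 0 line(s) (total 0); column heights now [4 5 5 1 1], max=5
Drop 4: S rot0 at col 0 lands with bottom-row=5; cleared 0 line(s) (total 0); column heights now [6 7 7 1 1], max=7
Drop 5: O rot0 at col 3 lands with bottom-row=1; cleared 0 line(s) (total 0); column heights now [6 7 7 3 3], max=7
Test piece L rot1 at col 3 (width 2): heights before test = [6 7 7 3 3]; fits = True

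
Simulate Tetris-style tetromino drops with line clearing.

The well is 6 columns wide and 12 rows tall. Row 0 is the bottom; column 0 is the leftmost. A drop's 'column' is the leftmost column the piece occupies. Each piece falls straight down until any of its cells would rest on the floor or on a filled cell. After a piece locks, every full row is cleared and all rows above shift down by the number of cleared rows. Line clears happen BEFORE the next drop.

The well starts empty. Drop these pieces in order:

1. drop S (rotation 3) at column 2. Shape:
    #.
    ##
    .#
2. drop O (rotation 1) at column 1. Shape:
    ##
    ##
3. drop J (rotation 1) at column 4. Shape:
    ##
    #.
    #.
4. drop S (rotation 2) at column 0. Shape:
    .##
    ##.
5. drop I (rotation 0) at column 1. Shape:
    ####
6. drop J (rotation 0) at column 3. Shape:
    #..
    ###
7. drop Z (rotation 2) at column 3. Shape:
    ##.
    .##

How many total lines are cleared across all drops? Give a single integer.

Answer: 0

Derivation:
Drop 1: S rot3 at col 2 lands with bottom-row=0; cleared 0 line(s) (total 0); column heights now [0 0 3 2 0 0], max=3
Drop 2: O rot1 at col 1 lands with bottom-row=3; cleared 0 line(s) (total 0); column heights now [0 5 5 2 0 0], max=5
Drop 3: J rot1 at col 4 lands with bottom-row=0; cleared 0 line(s) (total 0); column heights now [0 5 5 2 3 3], max=5
Drop 4: S rot2 at col 0 lands with bottom-row=5; cleared 0 line(s) (total 0); column heights now [6 7 7 2 3 3], max=7
Drop 5: I rot0 at col 1 lands with bottom-row=7; cleared 0 line(s) (total 0); column heights now [6 8 8 8 8 3], max=8
Drop 6: J rot0 at col 3 lands with bottom-row=8; cleared 0 line(s) (total 0); column heights now [6 8 8 10 9 9], max=10
Drop 7: Z rot2 at col 3 lands with bottom-row=9; cleared 0 line(s) (total 0); column heights now [6 8 8 11 11 10], max=11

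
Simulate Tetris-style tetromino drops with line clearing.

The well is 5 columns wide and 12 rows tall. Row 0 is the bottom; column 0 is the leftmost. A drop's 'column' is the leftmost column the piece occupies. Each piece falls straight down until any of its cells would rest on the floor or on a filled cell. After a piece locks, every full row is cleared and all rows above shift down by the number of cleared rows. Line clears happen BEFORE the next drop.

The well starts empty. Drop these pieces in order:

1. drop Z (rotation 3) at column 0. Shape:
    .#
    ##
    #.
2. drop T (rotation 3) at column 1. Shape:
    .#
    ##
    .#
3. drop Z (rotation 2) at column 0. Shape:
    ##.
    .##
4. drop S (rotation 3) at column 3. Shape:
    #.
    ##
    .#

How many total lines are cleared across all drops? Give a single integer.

Drop 1: Z rot3 at col 0 lands with bottom-row=0; cleared 0 line(s) (total 0); column heights now [2 3 0 0 0], max=3
Drop 2: T rot3 at col 1 lands with bottom-row=2; cleared 0 line(s) (total 0); column heights now [2 4 5 0 0], max=5
Drop 3: Z rot2 at col 0 lands with bottom-row=5; cleared 0 line(s) (total 0); column heights now [7 7 6 0 0], max=7
Drop 4: S rot3 at col 3 lands with bottom-row=0; cleared 0 line(s) (total 0); column heights now [7 7 6 3 2], max=7

Answer: 0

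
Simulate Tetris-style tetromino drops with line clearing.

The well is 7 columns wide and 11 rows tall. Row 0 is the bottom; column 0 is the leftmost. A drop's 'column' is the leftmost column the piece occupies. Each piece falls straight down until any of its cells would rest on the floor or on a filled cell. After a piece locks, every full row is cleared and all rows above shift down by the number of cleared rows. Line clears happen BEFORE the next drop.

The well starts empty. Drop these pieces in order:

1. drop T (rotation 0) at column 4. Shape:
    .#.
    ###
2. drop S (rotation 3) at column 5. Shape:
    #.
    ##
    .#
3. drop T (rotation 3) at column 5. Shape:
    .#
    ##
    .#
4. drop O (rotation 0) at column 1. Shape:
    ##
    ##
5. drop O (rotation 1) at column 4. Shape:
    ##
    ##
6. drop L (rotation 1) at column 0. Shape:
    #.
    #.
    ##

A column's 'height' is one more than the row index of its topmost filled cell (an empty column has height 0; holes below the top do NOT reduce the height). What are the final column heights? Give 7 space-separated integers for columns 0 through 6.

Answer: 5 3 2 0 7 7 6

Derivation:
Drop 1: T rot0 at col 4 lands with bottom-row=0; cleared 0 line(s) (total 0); column heights now [0 0 0 0 1 2 1], max=2
Drop 2: S rot3 at col 5 lands with bottom-row=1; cleared 0 line(s) (total 0); column heights now [0 0 0 0 1 4 3], max=4
Drop 3: T rot3 at col 5 lands with bottom-row=3; cleared 0 line(s) (total 0); column heights now [0 0 0 0 1 5 6], max=6
Drop 4: O rot0 at col 1 lands with bottom-row=0; cleared 0 line(s) (total 0); column heights now [0 2 2 0 1 5 6], max=6
Drop 5: O rot1 at col 4 lands with bottom-row=5; cleared 0 line(s) (total 0); column heights now [0 2 2 0 7 7 6], max=7
Drop 6: L rot1 at col 0 lands with bottom-row=2; cleared 0 line(s) (total 0); column heights now [5 3 2 0 7 7 6], max=7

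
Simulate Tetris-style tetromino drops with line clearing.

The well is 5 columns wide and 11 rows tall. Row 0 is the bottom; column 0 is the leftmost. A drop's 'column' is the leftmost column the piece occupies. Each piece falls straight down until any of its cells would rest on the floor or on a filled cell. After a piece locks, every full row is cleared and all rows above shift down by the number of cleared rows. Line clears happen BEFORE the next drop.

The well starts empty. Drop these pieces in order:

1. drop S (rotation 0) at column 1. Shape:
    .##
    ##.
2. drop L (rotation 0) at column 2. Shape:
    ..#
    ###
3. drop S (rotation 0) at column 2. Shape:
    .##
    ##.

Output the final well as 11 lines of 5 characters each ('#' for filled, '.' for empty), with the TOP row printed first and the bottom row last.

Answer: .....
.....
.....
.....
.....
.....
...##
..###
..###
..##.
.##..

Derivation:
Drop 1: S rot0 at col 1 lands with bottom-row=0; cleared 0 line(s) (total 0); column heights now [0 1 2 2 0], max=2
Drop 2: L rot0 at col 2 lands with bottom-row=2; cleared 0 line(s) (total 0); column heights now [0 1 3 3 4], max=4
Drop 3: S rot0 at col 2 lands with bottom-row=3; cleared 0 line(s) (total 0); column heights now [0 1 4 5 5], max=5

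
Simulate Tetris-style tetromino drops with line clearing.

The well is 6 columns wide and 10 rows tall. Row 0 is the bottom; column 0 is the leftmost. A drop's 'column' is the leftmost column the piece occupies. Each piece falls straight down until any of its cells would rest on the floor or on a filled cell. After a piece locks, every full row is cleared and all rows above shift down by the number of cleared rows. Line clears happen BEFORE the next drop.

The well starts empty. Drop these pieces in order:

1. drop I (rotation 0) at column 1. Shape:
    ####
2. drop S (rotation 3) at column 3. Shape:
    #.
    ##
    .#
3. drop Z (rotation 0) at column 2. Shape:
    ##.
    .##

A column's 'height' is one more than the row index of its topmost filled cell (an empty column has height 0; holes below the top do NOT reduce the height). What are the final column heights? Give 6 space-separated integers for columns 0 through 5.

Answer: 0 1 6 6 5 0

Derivation:
Drop 1: I rot0 at col 1 lands with bottom-row=0; cleared 0 line(s) (total 0); column heights now [0 1 1 1 1 0], max=1
Drop 2: S rot3 at col 3 lands with bottom-row=1; cleared 0 line(s) (total 0); column heights now [0 1 1 4 3 0], max=4
Drop 3: Z rot0 at col 2 lands with bottom-row=4; cleared 0 line(s) (total 0); column heights now [0 1 6 6 5 0], max=6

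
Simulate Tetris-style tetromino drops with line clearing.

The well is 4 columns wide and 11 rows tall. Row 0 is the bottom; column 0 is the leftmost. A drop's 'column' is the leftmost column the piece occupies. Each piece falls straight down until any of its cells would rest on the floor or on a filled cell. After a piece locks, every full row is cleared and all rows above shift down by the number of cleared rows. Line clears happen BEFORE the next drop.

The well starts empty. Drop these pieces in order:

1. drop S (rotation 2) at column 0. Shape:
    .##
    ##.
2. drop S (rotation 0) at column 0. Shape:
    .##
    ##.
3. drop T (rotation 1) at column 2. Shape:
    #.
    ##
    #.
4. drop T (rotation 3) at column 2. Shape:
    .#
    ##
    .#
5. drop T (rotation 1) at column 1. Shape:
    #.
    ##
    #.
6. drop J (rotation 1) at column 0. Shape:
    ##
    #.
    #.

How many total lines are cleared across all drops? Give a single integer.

Answer: 1

Derivation:
Drop 1: S rot2 at col 0 lands with bottom-row=0; cleared 0 line(s) (total 0); column heights now [1 2 2 0], max=2
Drop 2: S rot0 at col 0 lands with bottom-row=2; cleared 0 line(s) (total 0); column heights now [3 4 4 0], max=4
Drop 3: T rot1 at col 2 lands with bottom-row=4; cleared 0 line(s) (total 0); column heights now [3 4 7 6], max=7
Drop 4: T rot3 at col 2 lands with bottom-row=6; cleared 0 line(s) (total 0); column heights now [3 4 8 9], max=9
Drop 5: T rot1 at col 1 lands with bottom-row=7; cleared 0 line(s) (total 0); column heights now [3 10 9 9], max=10
Drop 6: J rot1 at col 0 lands with bottom-row=8; cleared 1 line(s) (total 1); column heights now [10 10 8 8], max=10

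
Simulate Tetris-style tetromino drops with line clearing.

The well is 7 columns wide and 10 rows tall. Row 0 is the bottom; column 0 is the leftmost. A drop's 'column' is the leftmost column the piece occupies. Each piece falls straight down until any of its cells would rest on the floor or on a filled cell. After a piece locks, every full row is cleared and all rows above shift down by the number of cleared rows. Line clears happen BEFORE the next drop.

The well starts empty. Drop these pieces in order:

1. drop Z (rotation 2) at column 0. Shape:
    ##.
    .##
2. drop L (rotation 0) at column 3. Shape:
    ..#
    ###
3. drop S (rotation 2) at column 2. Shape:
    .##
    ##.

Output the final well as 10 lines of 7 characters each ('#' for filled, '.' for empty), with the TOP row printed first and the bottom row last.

Answer: .......
.......
.......
.......
.......
.......
.......
...##..
####.#.
.#####.

Derivation:
Drop 1: Z rot2 at col 0 lands with bottom-row=0; cleared 0 line(s) (total 0); column heights now [2 2 1 0 0 0 0], max=2
Drop 2: L rot0 at col 3 lands with bottom-row=0; cleared 0 line(s) (total 0); column heights now [2 2 1 1 1 2 0], max=2
Drop 3: S rot2 at col 2 lands with bottom-row=1; cleared 0 line(s) (total 0); column heights now [2 2 2 3 3 2 0], max=3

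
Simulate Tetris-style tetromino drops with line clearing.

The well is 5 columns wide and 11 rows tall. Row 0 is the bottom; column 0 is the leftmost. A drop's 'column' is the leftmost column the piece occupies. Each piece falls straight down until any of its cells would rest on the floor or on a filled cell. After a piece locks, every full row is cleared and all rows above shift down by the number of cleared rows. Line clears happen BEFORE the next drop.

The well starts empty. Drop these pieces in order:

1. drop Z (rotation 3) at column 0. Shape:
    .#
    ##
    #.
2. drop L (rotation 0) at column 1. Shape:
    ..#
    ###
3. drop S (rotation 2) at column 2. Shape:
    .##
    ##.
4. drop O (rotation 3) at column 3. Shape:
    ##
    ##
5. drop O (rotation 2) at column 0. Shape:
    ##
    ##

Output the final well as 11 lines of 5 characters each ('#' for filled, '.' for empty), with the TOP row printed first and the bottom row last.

Drop 1: Z rot3 at col 0 lands with bottom-row=0; cleared 0 line(s) (total 0); column heights now [2 3 0 0 0], max=3
Drop 2: L rot0 at col 1 lands with bottom-row=3; cleared 0 line(s) (total 0); column heights now [2 4 4 5 0], max=5
Drop 3: S rot2 at col 2 lands with bottom-row=5; cleared 0 line(s) (total 0); column heights now [2 4 6 7 7], max=7
Drop 4: O rot3 at col 3 lands with bottom-row=7; cleared 0 line(s) (total 0); column heights now [2 4 6 9 9], max=9
Drop 5: O rot2 at col 0 lands with bottom-row=4; cleared 0 line(s) (total 0); column heights now [6 6 6 9 9], max=9

Answer: .....
.....
...##
...##
...##
####.
##.#.
.###.
.#...
##...
#....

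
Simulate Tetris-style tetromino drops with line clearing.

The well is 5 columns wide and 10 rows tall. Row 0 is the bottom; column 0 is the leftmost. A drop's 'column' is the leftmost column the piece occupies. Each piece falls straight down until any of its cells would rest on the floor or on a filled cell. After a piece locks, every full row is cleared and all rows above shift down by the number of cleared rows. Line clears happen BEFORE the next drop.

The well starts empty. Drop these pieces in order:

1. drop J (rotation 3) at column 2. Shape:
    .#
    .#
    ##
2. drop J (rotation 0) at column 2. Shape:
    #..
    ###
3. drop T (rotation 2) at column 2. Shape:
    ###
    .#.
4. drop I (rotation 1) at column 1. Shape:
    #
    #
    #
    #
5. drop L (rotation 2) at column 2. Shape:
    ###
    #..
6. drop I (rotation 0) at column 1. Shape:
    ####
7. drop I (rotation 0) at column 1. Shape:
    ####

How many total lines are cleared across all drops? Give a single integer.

Answer: 0

Derivation:
Drop 1: J rot3 at col 2 lands with bottom-row=0; cleared 0 line(s) (total 0); column heights now [0 0 1 3 0], max=3
Drop 2: J rot0 at col 2 lands with bottom-row=3; cleared 0 line(s) (total 0); column heights now [0 0 5 4 4], max=5
Drop 3: T rot2 at col 2 lands with bottom-row=4; cleared 0 line(s) (total 0); column heights now [0 0 6 6 6], max=6
Drop 4: I rot1 at col 1 lands with bottom-row=0; cleared 0 line(s) (total 0); column heights now [0 4 6 6 6], max=6
Drop 5: L rot2 at col 2 lands with bottom-row=6; cleared 0 line(s) (total 0); column heights now [0 4 8 8 8], max=8
Drop 6: I rot0 at col 1 lands with bottom-row=8; cleared 0 line(s) (total 0); column heights now [0 9 9 9 9], max=9
Drop 7: I rot0 at col 1 lands with bottom-row=9; cleared 0 line(s) (total 0); column heights now [0 10 10 10 10], max=10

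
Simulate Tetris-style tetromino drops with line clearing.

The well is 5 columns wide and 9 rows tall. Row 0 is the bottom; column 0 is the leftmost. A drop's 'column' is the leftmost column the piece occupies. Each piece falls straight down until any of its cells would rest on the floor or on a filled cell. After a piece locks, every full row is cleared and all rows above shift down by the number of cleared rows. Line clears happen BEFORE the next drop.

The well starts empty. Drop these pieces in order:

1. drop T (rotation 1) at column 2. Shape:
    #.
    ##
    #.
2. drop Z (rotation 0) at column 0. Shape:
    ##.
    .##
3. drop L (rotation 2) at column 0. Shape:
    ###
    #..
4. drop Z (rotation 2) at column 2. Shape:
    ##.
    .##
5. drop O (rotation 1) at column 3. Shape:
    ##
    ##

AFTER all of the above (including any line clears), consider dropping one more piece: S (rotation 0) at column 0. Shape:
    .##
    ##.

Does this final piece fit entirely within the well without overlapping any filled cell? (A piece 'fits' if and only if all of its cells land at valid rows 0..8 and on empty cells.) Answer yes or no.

Answer: yes

Derivation:
Drop 1: T rot1 at col 2 lands with bottom-row=0; cleared 0 line(s) (total 0); column heights now [0 0 3 2 0], max=3
Drop 2: Z rot0 at col 0 lands with bottom-row=3; cleared 0 line(s) (total 0); column heights now [5 5 4 2 0], max=5
Drop 3: L rot2 at col 0 lands with bottom-row=5; cleared 0 line(s) (total 0); column heights now [7 7 7 2 0], max=7
Drop 4: Z rot2 at col 2 lands with bottom-row=6; cleared 1 line(s) (total 1); column heights now [6 5 7 7 0], max=7
Drop 5: O rot1 at col 3 lands with bottom-row=7; cleared 0 line(s) (total 1); column heights now [6 5 7 9 9], max=9
Test piece S rot0 at col 0 (width 3): heights before test = [6 5 7 9 9]; fits = True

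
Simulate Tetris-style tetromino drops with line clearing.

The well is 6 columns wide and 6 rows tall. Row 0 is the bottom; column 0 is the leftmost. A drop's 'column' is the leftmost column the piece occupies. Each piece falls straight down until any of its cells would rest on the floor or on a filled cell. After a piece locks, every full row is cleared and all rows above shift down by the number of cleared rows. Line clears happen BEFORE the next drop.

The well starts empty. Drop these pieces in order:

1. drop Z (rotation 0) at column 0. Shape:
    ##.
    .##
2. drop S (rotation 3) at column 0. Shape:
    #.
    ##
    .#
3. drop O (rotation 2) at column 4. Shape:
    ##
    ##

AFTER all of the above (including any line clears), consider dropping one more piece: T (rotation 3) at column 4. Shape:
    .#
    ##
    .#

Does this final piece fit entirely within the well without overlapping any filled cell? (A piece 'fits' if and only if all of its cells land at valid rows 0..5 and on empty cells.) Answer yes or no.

Drop 1: Z rot0 at col 0 lands with bottom-row=0; cleared 0 line(s) (total 0); column heights now [2 2 1 0 0 0], max=2
Drop 2: S rot3 at col 0 lands with bottom-row=2; cleared 0 line(s) (total 0); column heights now [5 4 1 0 0 0], max=5
Drop 3: O rot2 at col 4 lands with bottom-row=0; cleared 0 line(s) (total 0); column heights now [5 4 1 0 2 2], max=5
Test piece T rot3 at col 4 (width 2): heights before test = [5 4 1 0 2 2]; fits = True

Answer: yes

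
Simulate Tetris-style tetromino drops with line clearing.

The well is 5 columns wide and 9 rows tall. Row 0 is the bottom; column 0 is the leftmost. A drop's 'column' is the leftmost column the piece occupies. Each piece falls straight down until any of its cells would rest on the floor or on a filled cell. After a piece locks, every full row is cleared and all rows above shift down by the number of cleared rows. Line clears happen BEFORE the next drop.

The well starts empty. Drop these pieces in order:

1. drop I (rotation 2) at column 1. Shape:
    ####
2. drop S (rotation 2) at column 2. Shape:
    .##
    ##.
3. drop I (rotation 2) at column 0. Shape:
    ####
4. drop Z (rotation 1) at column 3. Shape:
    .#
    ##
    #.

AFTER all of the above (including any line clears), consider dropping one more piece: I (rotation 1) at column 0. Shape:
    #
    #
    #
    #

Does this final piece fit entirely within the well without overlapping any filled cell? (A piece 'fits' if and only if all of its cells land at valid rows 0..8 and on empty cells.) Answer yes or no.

Answer: yes

Derivation:
Drop 1: I rot2 at col 1 lands with bottom-row=0; cleared 0 line(s) (total 0); column heights now [0 1 1 1 1], max=1
Drop 2: S rot2 at col 2 lands with bottom-row=1; cleared 0 line(s) (total 0); column heights now [0 1 2 3 3], max=3
Drop 3: I rot2 at col 0 lands with bottom-row=3; cleared 0 line(s) (total 0); column heights now [4 4 4 4 3], max=4
Drop 4: Z rot1 at col 3 lands with bottom-row=4; cleared 0 line(s) (total 0); column heights now [4 4 4 6 7], max=7
Test piece I rot1 at col 0 (width 1): heights before test = [4 4 4 6 7]; fits = True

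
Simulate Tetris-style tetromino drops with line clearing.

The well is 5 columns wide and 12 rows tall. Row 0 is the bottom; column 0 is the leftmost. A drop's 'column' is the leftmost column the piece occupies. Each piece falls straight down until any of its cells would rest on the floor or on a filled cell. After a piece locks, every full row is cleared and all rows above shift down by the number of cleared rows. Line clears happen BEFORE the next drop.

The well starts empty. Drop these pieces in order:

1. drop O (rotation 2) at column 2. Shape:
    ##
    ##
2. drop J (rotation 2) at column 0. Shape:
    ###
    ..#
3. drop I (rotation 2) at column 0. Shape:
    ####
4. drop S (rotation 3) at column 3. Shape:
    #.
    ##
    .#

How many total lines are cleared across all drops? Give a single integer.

Answer: 1

Derivation:
Drop 1: O rot2 at col 2 lands with bottom-row=0; cleared 0 line(s) (total 0); column heights now [0 0 2 2 0], max=2
Drop 2: J rot2 at col 0 lands with bottom-row=2; cleared 0 line(s) (total 0); column heights now [4 4 4 2 0], max=4
Drop 3: I rot2 at col 0 lands with bottom-row=4; cleared 0 line(s) (total 0); column heights now [5 5 5 5 0], max=5
Drop 4: S rot3 at col 3 lands with bottom-row=4; cleared 1 line(s) (total 1); column heights now [4 4 4 6 5], max=6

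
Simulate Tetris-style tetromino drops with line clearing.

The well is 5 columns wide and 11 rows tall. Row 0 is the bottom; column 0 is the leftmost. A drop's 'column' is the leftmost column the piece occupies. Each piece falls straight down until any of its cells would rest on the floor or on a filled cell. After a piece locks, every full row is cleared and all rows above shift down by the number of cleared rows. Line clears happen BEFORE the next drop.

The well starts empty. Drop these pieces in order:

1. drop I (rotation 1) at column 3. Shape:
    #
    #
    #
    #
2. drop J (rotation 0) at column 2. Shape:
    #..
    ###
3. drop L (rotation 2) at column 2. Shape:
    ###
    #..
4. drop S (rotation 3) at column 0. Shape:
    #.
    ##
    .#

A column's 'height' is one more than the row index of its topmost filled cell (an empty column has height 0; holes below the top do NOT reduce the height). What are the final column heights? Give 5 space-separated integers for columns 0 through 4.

Drop 1: I rot1 at col 3 lands with bottom-row=0; cleared 0 line(s) (total 0); column heights now [0 0 0 4 0], max=4
Drop 2: J rot0 at col 2 lands with bottom-row=4; cleared 0 line(s) (total 0); column heights now [0 0 6 5 5], max=6
Drop 3: L rot2 at col 2 lands with bottom-row=6; cleared 0 line(s) (total 0); column heights now [0 0 8 8 8], max=8
Drop 4: S rot3 at col 0 lands with bottom-row=0; cleared 0 line(s) (total 0); column heights now [3 2 8 8 8], max=8

Answer: 3 2 8 8 8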